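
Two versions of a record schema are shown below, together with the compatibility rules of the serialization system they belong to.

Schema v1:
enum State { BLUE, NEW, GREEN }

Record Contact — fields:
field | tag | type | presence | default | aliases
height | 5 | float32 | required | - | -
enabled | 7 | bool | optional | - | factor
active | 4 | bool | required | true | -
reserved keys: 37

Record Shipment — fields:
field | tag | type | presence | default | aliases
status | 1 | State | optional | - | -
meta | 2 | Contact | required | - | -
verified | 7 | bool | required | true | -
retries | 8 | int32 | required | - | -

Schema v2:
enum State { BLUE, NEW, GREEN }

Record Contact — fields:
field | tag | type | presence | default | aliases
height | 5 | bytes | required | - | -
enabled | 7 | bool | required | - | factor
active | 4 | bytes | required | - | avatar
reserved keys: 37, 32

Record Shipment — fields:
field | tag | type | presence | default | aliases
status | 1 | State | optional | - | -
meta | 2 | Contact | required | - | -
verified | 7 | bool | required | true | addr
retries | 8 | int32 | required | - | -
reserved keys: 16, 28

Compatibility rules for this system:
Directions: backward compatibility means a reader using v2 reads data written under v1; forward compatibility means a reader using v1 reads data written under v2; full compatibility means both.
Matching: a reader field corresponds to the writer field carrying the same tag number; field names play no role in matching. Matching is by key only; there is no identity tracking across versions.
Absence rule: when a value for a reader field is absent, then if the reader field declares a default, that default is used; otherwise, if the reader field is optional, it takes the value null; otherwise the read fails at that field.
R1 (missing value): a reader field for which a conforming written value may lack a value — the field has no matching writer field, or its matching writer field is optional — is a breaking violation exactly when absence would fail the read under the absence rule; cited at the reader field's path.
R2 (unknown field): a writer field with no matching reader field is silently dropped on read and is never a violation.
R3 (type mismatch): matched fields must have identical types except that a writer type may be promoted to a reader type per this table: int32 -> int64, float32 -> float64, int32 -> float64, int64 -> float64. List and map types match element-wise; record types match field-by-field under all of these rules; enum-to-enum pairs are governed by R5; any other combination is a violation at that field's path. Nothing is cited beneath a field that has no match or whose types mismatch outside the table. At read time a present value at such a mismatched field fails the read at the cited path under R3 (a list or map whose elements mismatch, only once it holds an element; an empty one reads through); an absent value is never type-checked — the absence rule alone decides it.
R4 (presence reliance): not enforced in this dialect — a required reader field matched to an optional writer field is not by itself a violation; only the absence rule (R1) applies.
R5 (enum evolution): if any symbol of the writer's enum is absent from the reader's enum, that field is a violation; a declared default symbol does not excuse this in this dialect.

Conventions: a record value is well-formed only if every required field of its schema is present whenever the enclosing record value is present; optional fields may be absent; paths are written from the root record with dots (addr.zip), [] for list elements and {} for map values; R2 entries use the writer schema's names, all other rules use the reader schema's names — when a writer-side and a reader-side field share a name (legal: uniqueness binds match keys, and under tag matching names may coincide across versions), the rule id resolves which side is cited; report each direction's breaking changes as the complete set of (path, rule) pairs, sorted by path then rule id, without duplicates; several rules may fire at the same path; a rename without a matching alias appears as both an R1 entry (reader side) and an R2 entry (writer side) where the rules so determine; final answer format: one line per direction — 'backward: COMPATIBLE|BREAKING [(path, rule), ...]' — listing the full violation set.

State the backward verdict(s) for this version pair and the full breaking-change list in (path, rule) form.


each type pair in Shipment: writer, then reader
checking backward for Shipment: reader v2 against writer v1:
  State -> State, writer optional: status aligns to status
  Contact -> Contact, writer required: meta aligns to meta
  bool -> bool, writer required: verified aligns to verified
  int32 -> int32, writer required: retries aligns to retries
  float32 -> bytes, writer required: meta.height aligns to meta.height
  bool -> bool, writer optional: meta.enabled aligns to meta.enabled
  bool -> bytes, writer required: meta.active aligns to meta.active
  breaking: (meta.active, R3)
  breaking: (meta.enabled, R1)
  breaking: (meta.height, R3)
  backward on Shipment therefore BREAKING (3)

backward: BREAKING [(meta.active, R3), (meta.enabled, R1), (meta.height, R3)]


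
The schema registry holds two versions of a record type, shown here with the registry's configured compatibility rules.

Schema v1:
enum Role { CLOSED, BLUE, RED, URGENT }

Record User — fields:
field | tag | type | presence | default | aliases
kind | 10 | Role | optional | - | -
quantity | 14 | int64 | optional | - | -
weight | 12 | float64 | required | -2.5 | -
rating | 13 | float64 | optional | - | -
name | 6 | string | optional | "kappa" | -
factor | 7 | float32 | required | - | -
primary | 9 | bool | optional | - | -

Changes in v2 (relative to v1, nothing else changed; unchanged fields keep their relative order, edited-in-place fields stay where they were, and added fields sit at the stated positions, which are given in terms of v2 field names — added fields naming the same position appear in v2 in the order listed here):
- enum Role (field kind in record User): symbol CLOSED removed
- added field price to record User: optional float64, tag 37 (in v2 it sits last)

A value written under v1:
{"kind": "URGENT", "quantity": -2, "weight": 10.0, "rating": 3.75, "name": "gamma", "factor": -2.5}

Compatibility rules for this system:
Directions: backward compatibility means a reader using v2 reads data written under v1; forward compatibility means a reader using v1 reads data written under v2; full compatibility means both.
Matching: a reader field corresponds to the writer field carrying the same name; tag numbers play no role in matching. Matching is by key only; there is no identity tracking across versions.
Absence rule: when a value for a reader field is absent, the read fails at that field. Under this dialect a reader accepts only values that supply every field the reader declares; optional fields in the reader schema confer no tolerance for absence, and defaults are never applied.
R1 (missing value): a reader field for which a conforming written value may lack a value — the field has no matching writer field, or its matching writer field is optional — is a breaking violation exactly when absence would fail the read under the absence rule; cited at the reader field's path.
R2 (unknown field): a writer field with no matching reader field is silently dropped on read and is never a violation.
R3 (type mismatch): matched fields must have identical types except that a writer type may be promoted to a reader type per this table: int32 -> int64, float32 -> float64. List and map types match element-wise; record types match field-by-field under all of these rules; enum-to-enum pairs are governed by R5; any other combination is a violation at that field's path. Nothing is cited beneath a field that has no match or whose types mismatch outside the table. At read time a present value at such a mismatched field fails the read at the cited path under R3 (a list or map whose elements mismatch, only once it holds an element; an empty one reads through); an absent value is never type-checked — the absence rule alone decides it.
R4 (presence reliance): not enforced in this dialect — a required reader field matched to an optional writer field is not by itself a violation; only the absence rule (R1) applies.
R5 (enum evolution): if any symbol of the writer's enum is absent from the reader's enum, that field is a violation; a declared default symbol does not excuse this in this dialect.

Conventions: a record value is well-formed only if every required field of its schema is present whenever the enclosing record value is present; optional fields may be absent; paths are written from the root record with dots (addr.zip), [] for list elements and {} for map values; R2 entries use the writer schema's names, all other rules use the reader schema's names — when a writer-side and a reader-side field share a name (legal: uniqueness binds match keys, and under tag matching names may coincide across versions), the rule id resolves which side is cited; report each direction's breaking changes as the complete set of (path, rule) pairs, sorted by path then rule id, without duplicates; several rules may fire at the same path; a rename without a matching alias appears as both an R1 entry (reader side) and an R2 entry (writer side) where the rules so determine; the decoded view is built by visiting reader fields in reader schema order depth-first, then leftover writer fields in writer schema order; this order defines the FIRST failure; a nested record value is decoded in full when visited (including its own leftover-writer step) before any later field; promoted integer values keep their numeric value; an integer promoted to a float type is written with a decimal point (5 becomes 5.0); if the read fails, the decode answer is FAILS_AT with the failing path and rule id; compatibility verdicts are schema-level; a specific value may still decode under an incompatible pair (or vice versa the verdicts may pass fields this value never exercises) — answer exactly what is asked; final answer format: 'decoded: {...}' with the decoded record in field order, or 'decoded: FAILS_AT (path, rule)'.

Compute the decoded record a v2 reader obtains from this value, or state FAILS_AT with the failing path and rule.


in User below, arrows point writer -> reader
decoding the User value with the v2 reader:
  kind := "URGENT"
  quantity := -2
  weight := 10.0
  rating := 3.75
  name := "gamma"
  factor := -2.5
  read fails at primary under R1 (no fill)
  => FAILS_AT (primary, R1)
ruling out the remaining User differences:
  enum Role (field kind in record User): symbol CLOSED removed -> shifts the User verdicts, not this decode
  added field price to record User: optional float64, tag 37 (in v2 it sits last) -> shifts the User verdicts, not this decode

decoded: FAILS_AT (primary, R1)


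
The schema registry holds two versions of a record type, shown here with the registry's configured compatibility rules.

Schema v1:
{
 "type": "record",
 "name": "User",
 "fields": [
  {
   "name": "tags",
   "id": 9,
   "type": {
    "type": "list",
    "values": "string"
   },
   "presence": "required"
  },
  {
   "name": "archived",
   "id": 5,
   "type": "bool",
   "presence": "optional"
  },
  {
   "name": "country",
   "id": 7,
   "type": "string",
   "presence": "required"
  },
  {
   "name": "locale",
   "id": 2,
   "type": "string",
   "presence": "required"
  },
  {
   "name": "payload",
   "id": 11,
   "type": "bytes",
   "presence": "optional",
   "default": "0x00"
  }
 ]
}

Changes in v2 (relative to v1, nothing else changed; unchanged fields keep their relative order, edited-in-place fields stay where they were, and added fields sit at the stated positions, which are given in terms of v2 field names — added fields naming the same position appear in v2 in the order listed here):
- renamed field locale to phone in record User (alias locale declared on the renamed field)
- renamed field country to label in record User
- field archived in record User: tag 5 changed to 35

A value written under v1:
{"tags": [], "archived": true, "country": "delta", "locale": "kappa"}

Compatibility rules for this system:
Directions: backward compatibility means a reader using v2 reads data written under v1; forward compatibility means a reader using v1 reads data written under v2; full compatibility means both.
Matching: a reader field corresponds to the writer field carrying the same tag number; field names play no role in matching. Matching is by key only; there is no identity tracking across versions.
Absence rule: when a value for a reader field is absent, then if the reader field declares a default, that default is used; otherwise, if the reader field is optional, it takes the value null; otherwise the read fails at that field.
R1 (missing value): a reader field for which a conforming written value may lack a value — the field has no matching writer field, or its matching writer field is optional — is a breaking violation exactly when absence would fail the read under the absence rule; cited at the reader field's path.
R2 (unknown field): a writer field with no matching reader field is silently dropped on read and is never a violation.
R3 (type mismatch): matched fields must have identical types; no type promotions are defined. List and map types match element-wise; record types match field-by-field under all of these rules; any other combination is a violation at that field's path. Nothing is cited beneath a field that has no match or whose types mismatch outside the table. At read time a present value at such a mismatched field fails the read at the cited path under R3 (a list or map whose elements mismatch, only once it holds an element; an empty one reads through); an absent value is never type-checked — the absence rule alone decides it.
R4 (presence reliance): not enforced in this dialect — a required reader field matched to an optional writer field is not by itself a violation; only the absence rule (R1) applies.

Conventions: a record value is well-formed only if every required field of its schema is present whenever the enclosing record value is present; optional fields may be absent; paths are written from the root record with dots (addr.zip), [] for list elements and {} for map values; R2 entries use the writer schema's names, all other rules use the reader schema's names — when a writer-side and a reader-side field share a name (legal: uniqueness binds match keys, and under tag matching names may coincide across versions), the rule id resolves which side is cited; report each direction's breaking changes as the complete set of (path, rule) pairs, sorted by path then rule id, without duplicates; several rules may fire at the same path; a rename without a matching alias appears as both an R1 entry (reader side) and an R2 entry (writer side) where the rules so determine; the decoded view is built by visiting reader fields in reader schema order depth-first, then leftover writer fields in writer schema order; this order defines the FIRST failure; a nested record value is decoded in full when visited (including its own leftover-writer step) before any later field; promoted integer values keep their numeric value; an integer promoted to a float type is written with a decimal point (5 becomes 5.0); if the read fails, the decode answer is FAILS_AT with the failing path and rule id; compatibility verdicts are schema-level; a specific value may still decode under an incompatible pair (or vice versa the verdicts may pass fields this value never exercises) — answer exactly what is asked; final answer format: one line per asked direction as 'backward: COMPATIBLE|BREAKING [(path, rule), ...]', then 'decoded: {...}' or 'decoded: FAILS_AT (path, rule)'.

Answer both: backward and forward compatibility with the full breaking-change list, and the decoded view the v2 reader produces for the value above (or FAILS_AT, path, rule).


backward: COMPATIBLE []; forward: COMPATIBLE []; decoded: {"tags": [], "archived": null, "label": "delta", "phone": "kappa", "payload": 0x00}

each type pair in User: writer, then reader
backward for User (reader v2, writer v1):
  list<string> -> list<string>, writer required: tags aligns to tags
  archived has no writer counterpart
  string -> string, writer required: label aligns to country
  string -> string, writer required: phone aligns to locale
  bytes -> bytes, writer optional: payload aligns to payload
  archived (writer side), unknown to reader
  nothing fires on User: backward is COMPATIBLE
forward for User (reader v1, writer v2):
  list<string> -> list<string>, writer required: tags aligns to tags
  archived has no writer counterpart
  string -> string, writer required: country aligns to label
  string -> string, writer required: locale aligns to phone
  bytes -> bytes, writer optional: payload aligns to payload
  archived (writer side), unknown to reader
  nothing fires on User: forward is COMPATIBLE
decoding the User value with the v2 reader:
  tags := []
  archived := null (absent, optional -> null)
  label := "delta" (from writer country)
  phone := "kappa" (from writer locale)
  payload := 0x00 (absent -> default)
  writer archived: unknown -> dropped
  => decoded: {"tags": [], "archived": null, "label": "delta", "phone": "kappa", "payload": 0x00}


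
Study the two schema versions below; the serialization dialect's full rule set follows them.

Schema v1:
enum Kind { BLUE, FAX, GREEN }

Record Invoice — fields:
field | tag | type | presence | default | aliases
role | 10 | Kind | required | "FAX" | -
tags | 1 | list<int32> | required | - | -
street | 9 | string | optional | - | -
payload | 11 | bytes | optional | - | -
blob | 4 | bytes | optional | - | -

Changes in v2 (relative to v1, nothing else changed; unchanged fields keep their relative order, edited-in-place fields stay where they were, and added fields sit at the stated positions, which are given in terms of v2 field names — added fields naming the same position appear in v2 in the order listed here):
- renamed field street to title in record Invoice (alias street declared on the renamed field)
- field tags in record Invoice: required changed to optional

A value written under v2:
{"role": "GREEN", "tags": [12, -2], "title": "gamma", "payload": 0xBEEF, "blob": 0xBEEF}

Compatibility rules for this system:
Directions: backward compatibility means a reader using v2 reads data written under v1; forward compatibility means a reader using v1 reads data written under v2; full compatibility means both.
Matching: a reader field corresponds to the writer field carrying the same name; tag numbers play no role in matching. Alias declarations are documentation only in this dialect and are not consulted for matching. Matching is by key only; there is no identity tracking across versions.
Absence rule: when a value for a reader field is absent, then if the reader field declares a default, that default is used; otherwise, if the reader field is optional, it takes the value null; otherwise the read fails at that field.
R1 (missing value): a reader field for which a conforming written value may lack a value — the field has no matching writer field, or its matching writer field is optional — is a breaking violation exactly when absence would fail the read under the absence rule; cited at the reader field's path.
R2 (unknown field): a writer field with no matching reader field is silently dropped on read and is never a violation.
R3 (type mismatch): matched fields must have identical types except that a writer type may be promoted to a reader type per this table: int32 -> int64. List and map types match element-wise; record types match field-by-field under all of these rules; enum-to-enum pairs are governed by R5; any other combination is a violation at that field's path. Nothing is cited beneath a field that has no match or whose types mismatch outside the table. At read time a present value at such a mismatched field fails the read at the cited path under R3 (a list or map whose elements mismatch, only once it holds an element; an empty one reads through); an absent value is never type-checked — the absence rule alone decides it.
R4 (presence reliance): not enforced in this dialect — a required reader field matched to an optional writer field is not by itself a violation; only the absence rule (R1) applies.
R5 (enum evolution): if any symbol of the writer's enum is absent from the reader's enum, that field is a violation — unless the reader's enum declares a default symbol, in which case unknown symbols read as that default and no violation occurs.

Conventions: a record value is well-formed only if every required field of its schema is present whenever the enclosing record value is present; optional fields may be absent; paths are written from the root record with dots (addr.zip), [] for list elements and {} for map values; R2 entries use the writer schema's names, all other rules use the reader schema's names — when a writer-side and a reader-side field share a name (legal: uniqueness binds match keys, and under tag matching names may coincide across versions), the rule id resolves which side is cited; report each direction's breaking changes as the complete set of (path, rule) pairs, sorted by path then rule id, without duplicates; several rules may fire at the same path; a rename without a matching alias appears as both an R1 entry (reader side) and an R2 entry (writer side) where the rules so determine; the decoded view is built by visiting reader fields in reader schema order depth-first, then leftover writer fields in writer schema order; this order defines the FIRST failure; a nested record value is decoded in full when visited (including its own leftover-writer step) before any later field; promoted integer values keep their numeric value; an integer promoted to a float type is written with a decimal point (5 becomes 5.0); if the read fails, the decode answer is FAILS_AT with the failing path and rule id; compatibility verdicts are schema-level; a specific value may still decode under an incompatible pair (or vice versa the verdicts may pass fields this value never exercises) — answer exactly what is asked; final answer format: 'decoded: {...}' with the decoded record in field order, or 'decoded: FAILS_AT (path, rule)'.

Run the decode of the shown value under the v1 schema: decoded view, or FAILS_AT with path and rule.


arrows below run writer -> reader for Invoice
decoding the Invoice value with the v1 reader:
  role := "GREEN"
  tags := [12, -2]
  street := null (missing; optional => null)
  payload := 0xBEEF
  blob := 0xBEEF
  writer title: no reader field; dropped
  => decoded: {"role": "GREEN", "tags": [12, -2], "street": null, "payload": 0xBEEF, "blob": 0xBEEF}
diffs on Invoice not affecting the asked answer:
  field tags in record Invoice: required changed to optional -> changes Invoice's schema-level verdicts only — the decode of this value is the same

decoded: {"role": "GREEN", "tags": [12, -2], "street": null, "payload": 0xBEEF, "blob": 0xBEEF}


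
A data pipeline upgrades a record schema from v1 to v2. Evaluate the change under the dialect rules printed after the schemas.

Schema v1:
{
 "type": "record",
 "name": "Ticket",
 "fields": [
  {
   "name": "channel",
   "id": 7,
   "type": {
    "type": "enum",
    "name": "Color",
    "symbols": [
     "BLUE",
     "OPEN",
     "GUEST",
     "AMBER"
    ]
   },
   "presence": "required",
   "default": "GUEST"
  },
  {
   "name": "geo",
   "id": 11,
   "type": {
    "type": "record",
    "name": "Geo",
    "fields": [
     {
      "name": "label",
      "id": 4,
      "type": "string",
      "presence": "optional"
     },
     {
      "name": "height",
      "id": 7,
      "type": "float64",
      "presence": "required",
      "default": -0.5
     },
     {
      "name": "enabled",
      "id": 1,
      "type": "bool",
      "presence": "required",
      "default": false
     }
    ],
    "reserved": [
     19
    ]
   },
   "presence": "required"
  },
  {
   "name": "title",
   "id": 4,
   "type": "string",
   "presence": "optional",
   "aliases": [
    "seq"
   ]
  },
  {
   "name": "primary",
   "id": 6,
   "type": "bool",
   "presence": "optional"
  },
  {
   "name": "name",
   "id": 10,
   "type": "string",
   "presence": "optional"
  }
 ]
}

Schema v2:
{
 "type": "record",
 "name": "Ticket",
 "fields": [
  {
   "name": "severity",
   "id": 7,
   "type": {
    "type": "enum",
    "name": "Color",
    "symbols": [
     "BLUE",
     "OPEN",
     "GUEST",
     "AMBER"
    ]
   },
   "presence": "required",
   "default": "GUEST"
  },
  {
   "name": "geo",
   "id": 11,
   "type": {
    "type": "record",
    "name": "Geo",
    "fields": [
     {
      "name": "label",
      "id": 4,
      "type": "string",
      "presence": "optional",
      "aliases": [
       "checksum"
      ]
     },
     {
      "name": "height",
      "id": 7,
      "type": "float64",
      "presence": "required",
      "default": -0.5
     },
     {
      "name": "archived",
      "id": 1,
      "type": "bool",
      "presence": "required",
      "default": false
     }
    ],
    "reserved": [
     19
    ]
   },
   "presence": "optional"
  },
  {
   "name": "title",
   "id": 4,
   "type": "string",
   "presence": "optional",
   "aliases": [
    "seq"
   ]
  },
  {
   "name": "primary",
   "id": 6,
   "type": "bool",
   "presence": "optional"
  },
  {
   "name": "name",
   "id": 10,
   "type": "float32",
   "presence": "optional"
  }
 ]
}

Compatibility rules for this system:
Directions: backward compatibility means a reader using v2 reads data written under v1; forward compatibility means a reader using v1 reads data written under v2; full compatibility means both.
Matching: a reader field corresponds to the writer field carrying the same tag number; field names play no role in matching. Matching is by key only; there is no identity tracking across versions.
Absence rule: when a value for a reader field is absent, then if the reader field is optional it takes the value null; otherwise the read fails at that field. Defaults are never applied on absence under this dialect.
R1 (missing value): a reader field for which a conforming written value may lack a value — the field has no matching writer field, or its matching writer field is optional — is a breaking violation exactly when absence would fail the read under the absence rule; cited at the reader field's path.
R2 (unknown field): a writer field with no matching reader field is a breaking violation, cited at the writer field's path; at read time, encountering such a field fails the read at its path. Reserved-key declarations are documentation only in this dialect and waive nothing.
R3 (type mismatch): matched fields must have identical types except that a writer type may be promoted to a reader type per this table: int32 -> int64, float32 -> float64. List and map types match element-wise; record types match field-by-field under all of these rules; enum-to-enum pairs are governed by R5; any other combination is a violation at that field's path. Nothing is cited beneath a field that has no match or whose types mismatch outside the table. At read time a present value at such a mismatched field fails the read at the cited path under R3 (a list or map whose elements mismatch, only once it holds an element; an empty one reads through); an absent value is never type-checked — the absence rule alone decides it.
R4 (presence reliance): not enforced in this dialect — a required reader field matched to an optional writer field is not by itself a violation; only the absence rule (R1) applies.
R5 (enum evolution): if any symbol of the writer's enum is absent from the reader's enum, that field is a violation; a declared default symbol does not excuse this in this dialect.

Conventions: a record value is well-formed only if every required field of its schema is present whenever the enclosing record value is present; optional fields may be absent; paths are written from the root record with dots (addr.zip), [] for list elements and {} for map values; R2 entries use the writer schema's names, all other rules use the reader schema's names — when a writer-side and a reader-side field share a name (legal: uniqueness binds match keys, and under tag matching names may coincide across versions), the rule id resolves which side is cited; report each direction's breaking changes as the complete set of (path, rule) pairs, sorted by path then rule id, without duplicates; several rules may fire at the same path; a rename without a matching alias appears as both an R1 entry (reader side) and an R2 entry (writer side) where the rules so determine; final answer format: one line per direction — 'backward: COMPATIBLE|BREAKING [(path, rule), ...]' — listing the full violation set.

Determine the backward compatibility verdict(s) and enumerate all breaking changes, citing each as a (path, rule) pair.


backward: BREAKING [(name, R3)]

the writer's type comes first in each Ticket pair
backward on Ticket — v2 reading data written by v1:
  Color -> Color, writer required: severity aligns to channel
  Geo -> Geo, writer required: geo aligns to geo
  string -> string, writer optional: title aligns to title
  bool -> bool, writer optional: primary aligns to primary
  string -> float32, writer optional: name aligns to name
  string -> string, writer optional: geo.label aligns to geo.label
  float64 -> float64, writer required: geo.height aligns to geo.height
  bool -> bool, writer required: geo.archived aligns to geo.enabled
  R3 fires at name
  => backward: BREAKING (1)
remaining Ticket differences; none change what is asked:
  renamed field enabled to archived in record Geo -> triggers nothing under Ticket's printed rules — same verdict
  field geo in record Ticket: required changed to optional -> affects forward compatibility only, which is not asked
  renamed field channel to severity in record Ticket -> triggers nothing under Ticket's printed rules — same verdict


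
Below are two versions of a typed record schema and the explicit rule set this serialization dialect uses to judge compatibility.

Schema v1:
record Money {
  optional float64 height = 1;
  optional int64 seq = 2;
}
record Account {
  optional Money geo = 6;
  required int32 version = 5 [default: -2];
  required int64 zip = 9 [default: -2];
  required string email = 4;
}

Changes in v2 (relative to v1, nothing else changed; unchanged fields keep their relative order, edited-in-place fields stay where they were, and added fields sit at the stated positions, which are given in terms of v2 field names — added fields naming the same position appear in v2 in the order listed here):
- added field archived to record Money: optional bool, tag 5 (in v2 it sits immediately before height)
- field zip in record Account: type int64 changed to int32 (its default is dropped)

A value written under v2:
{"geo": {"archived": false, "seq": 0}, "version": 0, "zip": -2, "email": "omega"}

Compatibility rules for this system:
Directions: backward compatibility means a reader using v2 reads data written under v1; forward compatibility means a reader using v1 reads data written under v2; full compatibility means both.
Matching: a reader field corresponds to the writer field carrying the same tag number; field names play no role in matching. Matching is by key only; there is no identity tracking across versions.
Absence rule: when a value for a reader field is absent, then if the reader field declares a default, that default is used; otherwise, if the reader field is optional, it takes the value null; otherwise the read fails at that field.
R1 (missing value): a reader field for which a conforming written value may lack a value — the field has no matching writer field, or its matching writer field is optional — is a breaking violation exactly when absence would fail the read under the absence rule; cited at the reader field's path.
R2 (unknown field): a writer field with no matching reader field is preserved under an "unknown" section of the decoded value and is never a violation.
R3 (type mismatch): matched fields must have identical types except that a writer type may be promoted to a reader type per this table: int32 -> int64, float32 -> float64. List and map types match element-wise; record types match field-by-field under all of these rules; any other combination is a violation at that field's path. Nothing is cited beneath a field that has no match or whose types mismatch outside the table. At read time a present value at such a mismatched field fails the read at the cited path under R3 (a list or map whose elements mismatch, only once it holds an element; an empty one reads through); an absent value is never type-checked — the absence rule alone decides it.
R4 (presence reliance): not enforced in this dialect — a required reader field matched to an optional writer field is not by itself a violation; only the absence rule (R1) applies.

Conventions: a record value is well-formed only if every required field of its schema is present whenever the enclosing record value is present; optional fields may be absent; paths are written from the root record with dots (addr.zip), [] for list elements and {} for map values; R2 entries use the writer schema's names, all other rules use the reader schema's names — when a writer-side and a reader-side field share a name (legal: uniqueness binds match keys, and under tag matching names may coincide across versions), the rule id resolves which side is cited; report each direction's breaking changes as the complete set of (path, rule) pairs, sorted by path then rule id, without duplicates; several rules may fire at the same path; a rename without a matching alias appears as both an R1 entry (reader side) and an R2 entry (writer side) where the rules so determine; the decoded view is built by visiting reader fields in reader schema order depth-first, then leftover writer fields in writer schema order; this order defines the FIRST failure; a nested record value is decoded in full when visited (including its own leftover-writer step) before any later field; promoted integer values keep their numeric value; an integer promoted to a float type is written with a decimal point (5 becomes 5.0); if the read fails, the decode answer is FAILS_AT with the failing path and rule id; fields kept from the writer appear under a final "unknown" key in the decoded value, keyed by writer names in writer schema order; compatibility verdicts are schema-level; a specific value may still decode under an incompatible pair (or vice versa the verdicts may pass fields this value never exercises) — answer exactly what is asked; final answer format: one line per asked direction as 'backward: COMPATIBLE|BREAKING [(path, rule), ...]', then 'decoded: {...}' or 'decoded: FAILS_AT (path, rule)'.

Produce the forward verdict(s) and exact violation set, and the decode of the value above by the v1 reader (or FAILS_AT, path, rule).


in Account below, arrows point writer -> reader
checking forward for Account: reader v1 against writer v2:
  geo: Money -> Money, writer optional; from geo
  version: int32 -> int32, writer required; from version
  zip: int32 -> int64, writer required; from zip
  email: string -> string, writer required; from email
  geo.height: float64 -> float64, writer optional; from geo.height
  geo.seq: int64 -> int64, writer optional; from geo.seq
  leftover writer field: geo.archived
  => no violations; forward on Account: COMPATIBLE
migrating the Account value to v1:
  geo.height := null (absent, optional -> null)
  geo.seq := 0
  writer geo.archived: kept under "unknown"
  version := 0
  zip := -2 (int32 -> int64)
  email := "omega"
  => decoded: {"geo": {"height": null, "seq": 0, "unknown": {"archived": false}}, "version": 0, "zip": -2, "email": "omega"}
diffs on Account not affecting the asked answer:
  field zip in record Account: type int64 changed to int32 (its default is dropped) -> its effect on Account is confined to the backward direction, not asked

forward: COMPATIBLE []; decoded: {"geo": {"height": null, "seq": 0, "unknown": {"archived": false}}, "version": 0, "zip": -2, "email": "omega"}


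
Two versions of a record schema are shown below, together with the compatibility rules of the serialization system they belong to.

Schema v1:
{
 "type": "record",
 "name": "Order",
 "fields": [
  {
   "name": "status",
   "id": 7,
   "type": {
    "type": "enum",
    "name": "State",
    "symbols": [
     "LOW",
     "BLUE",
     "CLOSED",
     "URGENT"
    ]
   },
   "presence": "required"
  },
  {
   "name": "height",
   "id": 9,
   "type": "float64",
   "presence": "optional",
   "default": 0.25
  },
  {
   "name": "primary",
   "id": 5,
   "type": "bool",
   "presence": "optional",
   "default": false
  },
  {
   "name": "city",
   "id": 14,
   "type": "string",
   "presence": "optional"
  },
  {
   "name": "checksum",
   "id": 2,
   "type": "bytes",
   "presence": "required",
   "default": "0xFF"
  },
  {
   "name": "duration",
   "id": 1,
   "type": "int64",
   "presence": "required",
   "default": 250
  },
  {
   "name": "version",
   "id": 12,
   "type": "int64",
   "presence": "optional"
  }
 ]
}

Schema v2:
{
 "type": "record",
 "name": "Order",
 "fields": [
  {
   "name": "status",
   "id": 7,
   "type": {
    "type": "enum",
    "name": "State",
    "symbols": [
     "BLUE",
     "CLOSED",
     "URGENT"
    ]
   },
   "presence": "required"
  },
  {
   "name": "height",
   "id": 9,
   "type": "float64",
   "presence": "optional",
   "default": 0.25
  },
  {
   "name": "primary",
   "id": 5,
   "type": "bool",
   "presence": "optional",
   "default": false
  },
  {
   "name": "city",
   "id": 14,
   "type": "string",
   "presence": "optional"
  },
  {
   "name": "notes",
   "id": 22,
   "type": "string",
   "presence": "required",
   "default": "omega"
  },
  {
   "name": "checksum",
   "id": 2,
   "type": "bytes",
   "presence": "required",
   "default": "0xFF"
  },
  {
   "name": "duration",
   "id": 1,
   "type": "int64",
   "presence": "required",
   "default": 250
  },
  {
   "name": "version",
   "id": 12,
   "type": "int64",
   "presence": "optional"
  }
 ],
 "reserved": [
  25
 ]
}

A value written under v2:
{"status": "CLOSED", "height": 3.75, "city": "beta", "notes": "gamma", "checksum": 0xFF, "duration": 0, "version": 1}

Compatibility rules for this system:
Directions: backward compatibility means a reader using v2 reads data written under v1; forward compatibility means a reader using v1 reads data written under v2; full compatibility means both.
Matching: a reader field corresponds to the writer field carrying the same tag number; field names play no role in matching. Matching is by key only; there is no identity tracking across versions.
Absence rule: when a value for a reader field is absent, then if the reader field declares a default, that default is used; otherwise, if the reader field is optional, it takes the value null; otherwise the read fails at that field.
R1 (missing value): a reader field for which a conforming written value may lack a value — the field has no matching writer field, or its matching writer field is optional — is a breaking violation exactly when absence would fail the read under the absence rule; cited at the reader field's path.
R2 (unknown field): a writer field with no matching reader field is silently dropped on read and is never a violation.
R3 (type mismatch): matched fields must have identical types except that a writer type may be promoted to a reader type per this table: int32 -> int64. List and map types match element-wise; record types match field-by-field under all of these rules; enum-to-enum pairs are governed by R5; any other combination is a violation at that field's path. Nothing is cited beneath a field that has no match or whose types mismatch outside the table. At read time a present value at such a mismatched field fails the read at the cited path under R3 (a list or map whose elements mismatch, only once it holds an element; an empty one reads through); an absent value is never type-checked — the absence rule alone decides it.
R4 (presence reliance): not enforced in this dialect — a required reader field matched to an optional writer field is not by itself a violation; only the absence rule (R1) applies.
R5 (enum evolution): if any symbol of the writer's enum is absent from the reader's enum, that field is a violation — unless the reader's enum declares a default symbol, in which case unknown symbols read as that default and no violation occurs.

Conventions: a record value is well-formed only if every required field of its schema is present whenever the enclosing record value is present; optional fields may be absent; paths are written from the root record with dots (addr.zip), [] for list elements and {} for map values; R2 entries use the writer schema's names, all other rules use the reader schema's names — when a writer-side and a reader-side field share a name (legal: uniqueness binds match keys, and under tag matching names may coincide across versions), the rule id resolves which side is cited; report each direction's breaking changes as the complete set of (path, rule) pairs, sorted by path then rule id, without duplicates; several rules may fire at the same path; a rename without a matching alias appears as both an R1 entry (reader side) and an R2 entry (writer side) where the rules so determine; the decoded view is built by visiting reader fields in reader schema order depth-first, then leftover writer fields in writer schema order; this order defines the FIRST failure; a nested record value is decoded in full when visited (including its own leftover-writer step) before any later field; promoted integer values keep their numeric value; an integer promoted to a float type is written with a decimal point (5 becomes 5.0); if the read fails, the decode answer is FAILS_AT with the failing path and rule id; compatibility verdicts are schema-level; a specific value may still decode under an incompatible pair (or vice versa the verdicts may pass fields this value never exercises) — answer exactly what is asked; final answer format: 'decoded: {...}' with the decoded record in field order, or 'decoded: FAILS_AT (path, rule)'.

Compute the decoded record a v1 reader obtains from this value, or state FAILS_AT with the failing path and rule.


arrows below run writer -> reader for Order
decode walk for Order under reader schema v1:
  status := "CLOSED"
  height := 3.75
  primary := false (no value, default fills)
  city := "beta"
  checksum := 0xFF
  duration := 0
  version := 1
  writer notes: unmatched, discarded
  => decoded: {"status": "CLOSED", "height": 3.75, "primary": false, "city": "beta", "checksum": 0xFF, "duration": 0, "version": 1}
remaining Order differences; none change what is asked:
  enum State (field status in record Order): symbol LOW removed -> a verdict-level change on Order — the shown value reads the same
  added field notes to record Order: required string, tag 22, default "omega" (in v2 it sits immediately before checksum) -> no rule fires on it and the decoded Order view is identical with or without it

decoded: {"status": "CLOSED", "height": 3.75, "primary": false, "city": "beta", "checksum": 0xFF, "duration": 0, "version": 1}
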